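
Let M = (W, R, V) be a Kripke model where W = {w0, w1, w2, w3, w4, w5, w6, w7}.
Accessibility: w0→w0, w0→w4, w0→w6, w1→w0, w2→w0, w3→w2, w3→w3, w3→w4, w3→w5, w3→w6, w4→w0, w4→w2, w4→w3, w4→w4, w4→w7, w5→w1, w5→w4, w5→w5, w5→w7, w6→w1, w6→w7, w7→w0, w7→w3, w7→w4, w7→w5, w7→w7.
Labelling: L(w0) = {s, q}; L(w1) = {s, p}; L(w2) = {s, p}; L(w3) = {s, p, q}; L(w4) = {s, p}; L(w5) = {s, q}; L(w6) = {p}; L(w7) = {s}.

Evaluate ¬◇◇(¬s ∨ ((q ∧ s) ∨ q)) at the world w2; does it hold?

At w2: ◇◇(¬s ∨ ((q ∧ s) ∨ q)) is true, so ¬◇◇(¬s ∨ ((q ∧ s) ∨ q)) is false.
  At w2: ◇◇(¬s ∨ ((q ∧ s) ∨ q)) requires ◇(¬s ∨ ((q ∧ s) ∨ q)) at some successor in {w0}.
    ◇(¬s ∨ ((q ∧ s) ∨ q)) holds at w0, so ◇◇(¬s ∨ ((q ∧ s) ∨ q)) is true at w2.
      At w0: ◇(¬s ∨ ((q ∧ s) ∨ q)) requires ¬s ∨ ((q ∧ s) ∨ q) at some successor in {w0, w4, w6}.
        ¬s ∨ ((q ∧ s) ∨ q) holds at w0, so ◇(¬s ∨ ((q ∧ s) ∨ q)) is true at w0.

No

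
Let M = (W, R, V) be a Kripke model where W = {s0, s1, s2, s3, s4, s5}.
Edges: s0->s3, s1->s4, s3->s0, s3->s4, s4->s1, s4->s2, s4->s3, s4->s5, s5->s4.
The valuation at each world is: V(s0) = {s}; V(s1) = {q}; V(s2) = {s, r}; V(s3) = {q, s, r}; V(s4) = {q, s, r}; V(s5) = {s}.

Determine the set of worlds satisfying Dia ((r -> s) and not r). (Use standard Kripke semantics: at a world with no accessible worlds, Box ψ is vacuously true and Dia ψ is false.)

s3, s4

Let φ = Dia ((r -> s) and not r). Evaluate φ at each world:
  s0 (successors {s3}): φ is false.
  s1 (successors {s4}): φ is false.
  s2 (successors ∅): φ is false.
  s3 (successors {s0, s4}): φ is true.
  s4 (successors {s1, s2, s3, s5}): φ is true.
  s5 (successors {s4}): φ is false.
For instance, at s3:
  At s3: Dia ((r -> s) and not r) requires (r -> s) and not r at some successor in {s0, s4}.
    (r -> s) and not r holds at s0, so Dia ((r -> s) and not r) is true at s3.
Satisfying worlds: {s3, s4}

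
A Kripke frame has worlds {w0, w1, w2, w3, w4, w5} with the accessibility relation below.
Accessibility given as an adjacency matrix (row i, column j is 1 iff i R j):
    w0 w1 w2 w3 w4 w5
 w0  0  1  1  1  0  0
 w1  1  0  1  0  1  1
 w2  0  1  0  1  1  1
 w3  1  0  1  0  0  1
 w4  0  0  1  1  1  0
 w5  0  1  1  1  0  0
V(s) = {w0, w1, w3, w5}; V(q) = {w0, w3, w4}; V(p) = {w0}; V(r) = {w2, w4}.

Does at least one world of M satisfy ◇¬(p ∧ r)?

Let φ = ◇¬(p ∧ r). Evaluate φ at each world:
  w0 (successors {w1, w2, w3}): φ is true.
  w1 (successors {w0, w2, w4, w5}): φ is true.
  w2 (successors {w1, w3, w4, w5}): φ is true.
  w3 (successors {w0, w2, w5}): φ is true.
  w4 (successors {w2, w3, w4}): φ is true.
  w5 (successors {w1, w2, w3}): φ is true.
Detail at w0 (witness):
  At w0: ◇¬(p ∧ r) requires ¬(p ∧ r) at some successor in {w1, w2, w3}.
    ¬(p ∧ r) holds at w1, so ◇¬(p ∧ r) is true at w0.

Yes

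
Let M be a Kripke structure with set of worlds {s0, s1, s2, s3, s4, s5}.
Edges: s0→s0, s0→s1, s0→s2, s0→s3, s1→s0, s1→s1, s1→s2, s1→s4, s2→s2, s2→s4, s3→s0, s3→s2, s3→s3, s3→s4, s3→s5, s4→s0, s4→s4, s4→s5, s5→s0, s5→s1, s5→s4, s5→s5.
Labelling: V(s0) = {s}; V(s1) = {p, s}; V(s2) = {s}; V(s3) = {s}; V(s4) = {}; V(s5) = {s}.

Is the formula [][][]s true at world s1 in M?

At s1: [][][]s requires [][]s at every successor {s0, s1, s2, s4}.
  [][]s fails at s0, so [][][]s is false at s1.
    At s0: [][]s requires []s at every successor {s0, s1, s2, s3}.
      []s fails at s1, so [][]s is false at s0.

No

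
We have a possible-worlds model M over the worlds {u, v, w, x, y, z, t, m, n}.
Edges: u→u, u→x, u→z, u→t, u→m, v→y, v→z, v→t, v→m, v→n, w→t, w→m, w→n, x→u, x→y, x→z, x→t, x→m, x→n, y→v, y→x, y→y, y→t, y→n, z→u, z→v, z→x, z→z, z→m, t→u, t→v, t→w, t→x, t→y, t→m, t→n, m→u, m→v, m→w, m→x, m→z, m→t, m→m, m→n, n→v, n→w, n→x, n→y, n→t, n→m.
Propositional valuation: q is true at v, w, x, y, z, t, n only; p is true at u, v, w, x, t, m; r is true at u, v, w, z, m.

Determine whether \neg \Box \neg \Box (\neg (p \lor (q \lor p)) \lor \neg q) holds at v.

Recall that \Box ψ holds at a world iff ψ holds at every accessible world, and \Diamond ψ holds iff ψ holds at some accessible world.
At v: \Box \neg \Box (\neg (p \lor (q \lor p)) \lor \neg q) is true, so \neg \Box \neg \Box (\neg (p \lor (q \lor p)) \lor \neg q) is false.
  At v: \Box \neg \Box (\neg (p \lor (q \lor p)) \lor \neg q) requires \neg \Box (\neg (p \lor (q \lor p)) \lor \neg q) at every successor {y, z, t, m, n}.
    At y: \neg \Box (\neg (p \lor (q \lor p)) \lor \neg q) is true.
    At z: \neg \Box (\neg (p \lor (q \lor p)) \lor \neg q) is true.
    At t: \neg \Box (\neg (p \lor (q \lor p)) \lor \neg q) is true.
    At m: \neg \Box (\neg (p \lor (q \lor p)) \lor \neg q) is true.
    At n: \neg \Box (\neg (p \lor (q \lor p)) \lor \neg q) is true.
  So \Box \neg \Box (\neg (p \lor (q \lor p)) \lor \neg q) is true at v.

No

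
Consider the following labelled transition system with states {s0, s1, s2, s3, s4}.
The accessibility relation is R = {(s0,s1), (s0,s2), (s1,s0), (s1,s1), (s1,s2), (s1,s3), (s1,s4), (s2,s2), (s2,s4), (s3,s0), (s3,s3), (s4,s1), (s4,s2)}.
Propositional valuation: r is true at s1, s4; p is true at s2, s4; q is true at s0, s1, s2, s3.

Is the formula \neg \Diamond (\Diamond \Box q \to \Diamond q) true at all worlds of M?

No

Recall that \Box ψ holds at a world iff ψ holds at every accessible world, and \Diamond ψ holds iff ψ holds at some accessible world.
Let φ = \neg \Diamond (\Diamond \Box q \to \Diamond q). Evaluate φ at each world:
  s0 (successors {s1, s2}): φ is false.
  s1 (successors {s0, s1, s2, s3, s4}): φ is false.
  s2 (successors {s2, s4}): φ is false.
  s3 (successors {s0, s3}): φ is false.
  s4 (successors {s1, s2}): φ is false.
Detail at s0 (counterexample):
  At s0: \Diamond (\Diamond \Box q \to \Diamond q) is true, so \neg \Diamond (\Diamond \Box q \to \Diamond q) is false.
    At s0: \Diamond (\Diamond \Box q \to \Diamond q) requires \Diamond \Box q \to \Diamond q at some successor in {s1, s2}.
      \Diamond \Box q \to \Diamond q holds at s1, so \Diamond (\Diamond \Box q \to \Diamond q) is true at s0.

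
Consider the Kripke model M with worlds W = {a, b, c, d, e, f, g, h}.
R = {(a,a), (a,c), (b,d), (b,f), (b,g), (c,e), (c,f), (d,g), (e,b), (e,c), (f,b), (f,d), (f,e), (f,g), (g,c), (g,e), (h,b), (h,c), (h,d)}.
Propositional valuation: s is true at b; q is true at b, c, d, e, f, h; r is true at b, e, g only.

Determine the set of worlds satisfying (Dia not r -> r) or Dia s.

Let φ = (Dia not r -> r) or Dia s. Evaluate φ at each world:
  a (successors {a, c}): φ is false.
  b (successors {d, f, g}): φ is true.
  c (successors {e, f}): φ is false.
  d (successors {g}): φ is true.
  e (successors {b, c}): φ is true.
  f (successors {b, d, e, g}): φ is true.
  g (successors {c, e}): φ is true.
  h (successors {b, c, d}): φ is true.
For instance, at h:
  At h: Dia not r -> r is false, Dia s is true, so (Dia not r -> r) or Dia s is true.
    At h: Dia not r is true, r is false, so Dia not r -> r is false.
      At h: Dia not r requires not r at some successor in {b, c, d}.
        not r holds at c, so Dia not r is true at h.
    At h: Dia s requires s at some successor in {b, c, d}.
      s holds at b, so Dia s is true at h.
Satisfying worlds: {b, d, e, f, g, h}

b, d, e, f, g, h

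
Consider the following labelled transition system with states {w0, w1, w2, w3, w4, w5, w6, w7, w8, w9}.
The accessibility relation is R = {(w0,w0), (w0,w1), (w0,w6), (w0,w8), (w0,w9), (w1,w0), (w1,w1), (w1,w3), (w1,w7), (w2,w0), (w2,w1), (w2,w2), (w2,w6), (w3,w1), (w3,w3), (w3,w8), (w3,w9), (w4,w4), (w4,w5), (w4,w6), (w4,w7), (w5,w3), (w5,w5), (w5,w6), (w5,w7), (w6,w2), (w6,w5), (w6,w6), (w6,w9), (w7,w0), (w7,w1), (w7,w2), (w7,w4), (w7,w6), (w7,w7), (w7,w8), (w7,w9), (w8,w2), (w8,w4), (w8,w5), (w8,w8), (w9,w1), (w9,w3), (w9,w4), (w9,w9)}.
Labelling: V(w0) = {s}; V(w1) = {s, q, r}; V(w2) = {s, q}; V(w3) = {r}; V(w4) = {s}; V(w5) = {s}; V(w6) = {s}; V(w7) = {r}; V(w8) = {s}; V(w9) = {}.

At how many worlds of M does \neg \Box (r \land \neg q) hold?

10

Let φ = \neg \Box (r \land \neg q). Evaluate φ at each world:
  w0 (successors {w0, w1, w6, w8, w9}): φ is true.
  w1 (successors {w0, w1, w3, w7}): φ is true.
  w2 (successors {w0, w1, w2, w6}): φ is true.
  w3 (successors {w1, w3, w8, w9}): φ is true.
  w4 (successors {w4, w5, w6, w7}): φ is true.
  w5 (successors {w3, w5, w6, w7}): φ is true.
  w6 (successors {w2, w5, w6, w9}): φ is true.
  w7 (successors {w0, w1, w2, w4, w6, w7, w8, w9}): φ is true.
  w8 (successors {w2, w4, w5, w8}): φ is true.
  w9 (successors {w1, w3, w4, w9}): φ is true.
For instance, at w9:
  At w9: \Box (r \land \neg q) is false, so \neg \Box (r \land \neg q) is true.
    At w9: \Box (r \land \neg q) requires r \land \neg q at every successor {w1, w3, w4, w9}.
      r \land \neg q fails at w1, so \Box (r \land \neg q) is false at w9.
Satisfying worlds: {w0, w1, w2, w3, w4, w5, w6, w7, w8, w9}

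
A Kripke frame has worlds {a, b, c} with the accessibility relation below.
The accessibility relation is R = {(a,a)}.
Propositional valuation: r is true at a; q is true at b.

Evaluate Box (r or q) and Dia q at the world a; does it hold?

At a: Box (r or q) is true, Dia q is false, so Box (r or q) and Dia q is false.
  At a: Box (r or q) requires r or q at every successor {a}.
    At a: r or q is true.
  So Box (r or q) is true at a.
  At a: Dia q requires q at some successor in {a}.
    At a: q is false.
  So Dia q is false at a.

No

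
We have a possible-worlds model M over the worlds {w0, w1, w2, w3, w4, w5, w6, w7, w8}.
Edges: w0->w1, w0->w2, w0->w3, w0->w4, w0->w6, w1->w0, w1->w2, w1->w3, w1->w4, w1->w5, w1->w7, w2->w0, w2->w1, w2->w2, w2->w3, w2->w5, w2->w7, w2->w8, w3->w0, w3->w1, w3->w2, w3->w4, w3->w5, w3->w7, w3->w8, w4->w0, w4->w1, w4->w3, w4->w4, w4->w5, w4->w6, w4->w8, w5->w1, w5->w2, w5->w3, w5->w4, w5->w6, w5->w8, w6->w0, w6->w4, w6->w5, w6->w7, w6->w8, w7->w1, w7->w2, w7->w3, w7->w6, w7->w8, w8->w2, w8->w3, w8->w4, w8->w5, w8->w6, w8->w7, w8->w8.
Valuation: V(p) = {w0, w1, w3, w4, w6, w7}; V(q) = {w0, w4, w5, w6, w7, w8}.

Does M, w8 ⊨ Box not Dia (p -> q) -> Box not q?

Yes

At w8: Box not Dia (p -> q) is false, Box not q is false, so Box not Dia (p -> q) -> Box not q is true.
  At w8: Box not Dia (p -> q) requires not Dia (p -> q) at every successor {w2, w3, w4, w5, w6, w7, w8}.
    not Dia (p -> q) fails at w2, so Box not Dia (p -> q) is false at w8.
      At w2: Dia (p -> q) is true, so not Dia (p -> q) is false.
  At w8: Box not q requires not q at every successor {w2, w3, w4, w5, w6, w7, w8}.
    not q fails at w4, so Box not q is false at w8.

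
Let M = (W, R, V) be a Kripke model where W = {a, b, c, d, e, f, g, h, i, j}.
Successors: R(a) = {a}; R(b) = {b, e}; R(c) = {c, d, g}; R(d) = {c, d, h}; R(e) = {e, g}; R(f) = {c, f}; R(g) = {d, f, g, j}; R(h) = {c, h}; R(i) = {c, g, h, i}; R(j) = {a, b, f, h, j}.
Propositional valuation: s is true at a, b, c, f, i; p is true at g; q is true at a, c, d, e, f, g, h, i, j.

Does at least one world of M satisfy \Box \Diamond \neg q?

Let φ = \Box \Diamond \neg q. Evaluate φ at each world:
  a (successors {a}): φ is false.
  b (successors {b, e}): φ is false.
  c (successors {c, d, g}): φ is false.
  d (successors {c, d, h}): φ is false.
  e (successors {e, g}): φ is false.
  f (successors {c, f}): φ is false.
  g (successors {d, f, g, j}): φ is false.
  h (successors {c, h}): φ is false.
  i (successors {c, g, h, i}): φ is false.
  j (successors {a, b, f, h, j}): φ is false.
For instance, at a:
  At a: \Box \Diamond \neg q requires \Diamond \neg q at every successor {a}.
    \Diamond \neg q fails at a, so \Box \Diamond \neg q is false at a.
      At a: \Diamond \neg q requires \neg q at some successor in {a}.
        At a: \neg q is false.
      So \Diamond \neg q is false at a.

No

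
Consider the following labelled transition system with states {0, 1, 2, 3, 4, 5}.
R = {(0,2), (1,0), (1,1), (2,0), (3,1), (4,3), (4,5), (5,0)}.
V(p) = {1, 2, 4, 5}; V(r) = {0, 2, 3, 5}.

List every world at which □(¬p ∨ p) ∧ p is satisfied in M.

1, 2, 4, 5

Let φ = □(¬p ∨ p) ∧ p. Evaluate φ at each world:
  0 (successors {2}): φ is false.
  1 (successors {0, 1}): φ is true.
  2 (successors {0}): φ is true.
  3 (successors {1}): φ is false.
  4 (successors {3, 5}): φ is true.
  5 (successors {0}): φ is true.
For instance, at 2:
  At 2: □(¬p ∨ p) is true, p is true, so □(¬p ∨ p) ∧ p is true.
    At 2: □(¬p ∨ p) requires ¬p ∨ p at every successor {0}.
      At 0: ¬p ∨ p is true.
    So □(¬p ∨ p) is true at 2.
Satisfying worlds: {1, 2, 4, 5}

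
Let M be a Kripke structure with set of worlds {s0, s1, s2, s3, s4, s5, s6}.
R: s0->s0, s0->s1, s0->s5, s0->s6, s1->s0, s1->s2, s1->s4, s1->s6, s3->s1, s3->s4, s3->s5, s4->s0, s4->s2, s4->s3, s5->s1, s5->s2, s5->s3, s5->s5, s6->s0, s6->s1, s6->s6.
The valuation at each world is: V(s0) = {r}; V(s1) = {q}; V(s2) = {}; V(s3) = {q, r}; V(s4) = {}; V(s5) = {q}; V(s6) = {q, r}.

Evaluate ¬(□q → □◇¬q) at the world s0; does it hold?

No

At s0: □q → □◇¬q is true, so ¬(□q → □◇¬q) is false.
  At s0: □q is false, □◇¬q is true, so □q → □◇¬q is true.
    At s0: □q requires q at every successor {s0, s1, s5, s6}.
      q fails at s0, so □q is false at s0.
    At s0: □◇¬q requires ◇¬q at every successor {s0, s1, s5, s6}.
      At s0: ◇¬q is true.
      At s1: ◇¬q is true.
      At s5: ◇¬q is true.
      At s6: ◇¬q is true.
    So □◇¬q is true at s0.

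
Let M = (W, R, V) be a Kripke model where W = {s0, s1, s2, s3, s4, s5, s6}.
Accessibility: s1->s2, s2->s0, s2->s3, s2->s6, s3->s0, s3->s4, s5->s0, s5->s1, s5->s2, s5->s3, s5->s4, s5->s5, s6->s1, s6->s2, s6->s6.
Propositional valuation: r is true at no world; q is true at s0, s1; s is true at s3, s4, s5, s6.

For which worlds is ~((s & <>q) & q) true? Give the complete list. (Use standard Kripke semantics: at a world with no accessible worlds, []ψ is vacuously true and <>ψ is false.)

Recall that <>ψ holds at a world iff ψ holds at some accessible world.
Let φ = ~((s & <>q) & q). Evaluate φ at each world:
  s0 (successors ∅): φ is true.
  s1 (successors {s2}): φ is true.
  s2 (successors {s0, s3, s6}): φ is true.
  s3 (successors {s0, s4}): φ is true.
  s4 (successors ∅): φ is true.
  s5 (successors {s0, s1, s2, s3, s4, s5}): φ is true.
  s6 (successors {s1, s2, s6}): φ is true.
For instance, at s2:
  At s2: (s & <>q) & q is false, so ~((s & <>q) & q) is true.
    At s2: s & <>q is false, q is false, so (s & <>q) & q is false.
      At s2: s is false, <>q is true, so s & <>q is false.
Satisfying worlds: {s0, s1, s2, s3, s4, s5, s6}

s0, s1, s2, s3, s4, s5, s6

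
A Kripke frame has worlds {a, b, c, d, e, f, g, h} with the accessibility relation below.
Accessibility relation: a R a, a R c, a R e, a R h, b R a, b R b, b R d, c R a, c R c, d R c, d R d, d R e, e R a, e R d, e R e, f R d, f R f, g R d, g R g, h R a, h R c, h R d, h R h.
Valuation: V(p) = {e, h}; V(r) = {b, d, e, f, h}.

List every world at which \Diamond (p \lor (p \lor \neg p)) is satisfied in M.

Let φ = \Diamond (p \lor (p \lor \neg p)). Evaluate φ at each world:
  a (successors {a, c, e, h}): φ is true.
  b (successors {a, b, d}): φ is true.
  c (successors {a, c}): φ is true.
  d (successors {c, d, e}): φ is true.
  e (successors {a, d, e}): φ is true.
  f (successors {d, f}): φ is true.
  g (successors {d, g}): φ is true.
  h (successors {a, c, d, h}): φ is true.
For instance, at d:
  At d: \Diamond (p \lor (p \lor \neg p)) requires p \lor (p \lor \neg p) at some successor in {c, d, e}.
    p \lor (p \lor \neg p) holds at c, so \Diamond (p \lor (p \lor \neg p)) is true at d.
Satisfying worlds: {a, b, c, d, e, f, g, h}

a, b, c, d, e, f, g, h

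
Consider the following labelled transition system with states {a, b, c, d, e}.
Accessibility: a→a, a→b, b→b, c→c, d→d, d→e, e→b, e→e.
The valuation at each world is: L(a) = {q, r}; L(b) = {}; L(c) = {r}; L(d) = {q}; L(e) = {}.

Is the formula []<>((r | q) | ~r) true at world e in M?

At e: []<>((r | q) | ~r) requires <>((r | q) | ~r) at every successor {b, e}.
    At b: <>((r | q) | ~r) requires (r | q) | ~r at some successor in {b}.
      (r | q) | ~r holds at b, so <>((r | q) | ~r) is true at b.
    At e: <>((r | q) | ~r) requires (r | q) | ~r at some successor in {b, e}.
      (r | q) | ~r holds at b, so <>((r | q) | ~r) is true at e.
So []<>((r | q) | ~r) is true at e.

Yes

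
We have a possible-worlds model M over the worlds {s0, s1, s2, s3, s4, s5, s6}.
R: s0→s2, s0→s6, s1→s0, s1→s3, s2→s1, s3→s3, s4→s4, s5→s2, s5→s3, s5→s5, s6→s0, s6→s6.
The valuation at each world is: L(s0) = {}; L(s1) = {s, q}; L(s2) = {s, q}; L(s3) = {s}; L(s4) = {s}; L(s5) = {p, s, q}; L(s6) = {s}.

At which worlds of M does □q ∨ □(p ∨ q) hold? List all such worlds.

s2

Recall that □ψ holds at a world iff ψ holds at every accessible world, and ◇ψ holds iff ψ holds at some accessible world.
Let φ = □q ∨ □(p ∨ q). Evaluate φ at each world:
  s0 (successors {s2, s6}): φ is false.
  s1 (successors {s0, s3}): φ is false.
  s2 (successors {s1}): φ is true.
  s3 (successors {s3}): φ is false.
  s4 (successors {s4}): φ is false.
  s5 (successors {s2, s3, s5}): φ is false.
  s6 (successors {s0, s6}): φ is false.
For instance, at s5:
  At s5: □q is false, □(p ∨ q) is false, so □q ∨ □(p ∨ q) is false.
    At s5: □q requires q at every successor {s2, s3, s5}.
      q fails at s3, so □q is false at s5.
    At s5: □(p ∨ q) requires p ∨ q at every successor {s2, s3, s5}.
      p ∨ q fails at s3, so □(p ∨ q) is false at s5.
Satisfying worlds: {s2}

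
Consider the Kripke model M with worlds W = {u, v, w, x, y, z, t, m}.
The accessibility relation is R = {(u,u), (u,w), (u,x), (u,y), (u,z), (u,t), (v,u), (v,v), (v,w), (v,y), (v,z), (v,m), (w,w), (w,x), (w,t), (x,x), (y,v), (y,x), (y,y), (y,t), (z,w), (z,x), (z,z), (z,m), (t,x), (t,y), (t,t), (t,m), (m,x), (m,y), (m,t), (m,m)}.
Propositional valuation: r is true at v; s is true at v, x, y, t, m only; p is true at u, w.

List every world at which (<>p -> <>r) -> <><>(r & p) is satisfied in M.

Let φ = (<>p -> <>r) -> <><>(r & p). Evaluate φ at each world:
  u (successors {u, w, x, y, z, t}): φ is true.
  v (successors {u, v, w, y, z, m}): φ is false.
  w (successors {w, x, t}): φ is true.
  x (successors {x}): φ is false.
  y (successors {v, x, y, t}): φ is false.
  z (successors {w, x, z, m}): φ is true.
  t (successors {x, y, t, m}): φ is false.
  m (successors {x, y, t, m}): φ is false.
For instance, at t:
  At t: <>p -> <>r is true, <><>(r & p) is false, so (<>p -> <>r) -> <><>(r & p) is false.
    At t: <>p is false, <>r is false, so <>p -> <>r is true.
      At t: <>p requires p at some successor in {x, y, t, m}.
        At x: p is false.
        At y: p is false.
        At t: p is false.
        At m: p is false.
      So <>p is false at t.
      At t: <>r requires r at some successor in {x, y, t, m}.
        At x: r is false.
        At y: r is false.
        At t: r is false.
        At m: r is false.
      So <>r is false at t.
    At t: <><>(r & p) requires <>(r & p) at some successor in {x, y, t, m}.
      At x: <>(r & p) is false.
      At y: <>(r & p) is false.
      At t: <>(r & p) is false.
      At m: <>(r & p) is false.
    So <><>(r & p) is false at t.
Satisfying worlds: {u, w, z}

u, w, z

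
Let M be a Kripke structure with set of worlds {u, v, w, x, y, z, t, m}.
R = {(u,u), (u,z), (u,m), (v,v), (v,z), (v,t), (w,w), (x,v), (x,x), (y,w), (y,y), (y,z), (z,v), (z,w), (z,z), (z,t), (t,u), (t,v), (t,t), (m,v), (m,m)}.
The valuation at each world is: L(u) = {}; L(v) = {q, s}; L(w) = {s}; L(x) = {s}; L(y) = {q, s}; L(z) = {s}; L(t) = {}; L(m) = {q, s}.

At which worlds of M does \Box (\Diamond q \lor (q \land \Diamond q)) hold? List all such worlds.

Let φ = \Box (\Diamond q \lor (q \land \Diamond q)). Evaluate φ at each world:
  u (successors {u, z, m}): φ is true.
  v (successors {v, z, t}): φ is true.
  w (successors {w}): φ is false.
  x (successors {v, x}): φ is true.
  y (successors {w, y, z}): φ is false.
  z (successors {v, w, z, t}): φ is false.
  t (successors {u, v, t}): φ is true.
  m (successors {v, m}): φ is true.
For instance, at w:
  At w: \Box (\Diamond q \lor (q \land \Diamond q)) requires \Diamond q \lor (q \land \Diamond q) at every successor {w}.
    \Diamond q \lor (q \land \Diamond q) fails at w, so \Box (\Diamond q \lor (q \land \Diamond q)) is false at w.
      At w: \Diamond q is false, q \land \Diamond q is false, so \Diamond q \lor (q \land \Diamond q) is false.
Satisfying worlds: {u, v, x, t, m}

u, v, x, t, m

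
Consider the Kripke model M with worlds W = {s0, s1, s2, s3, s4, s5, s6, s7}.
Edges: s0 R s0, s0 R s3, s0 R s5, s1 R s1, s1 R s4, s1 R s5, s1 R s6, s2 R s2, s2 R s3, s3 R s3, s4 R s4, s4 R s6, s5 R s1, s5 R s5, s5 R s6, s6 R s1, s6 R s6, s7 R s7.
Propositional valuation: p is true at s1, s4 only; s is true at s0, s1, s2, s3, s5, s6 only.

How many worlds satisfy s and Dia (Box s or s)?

6

Let φ = s and Dia (Box s or s). Evaluate φ at each world:
  s0 (successors {s0, s3, s5}): φ is true.
  s1 (successors {s1, s4, s5, s6}): φ is true.
  s2 (successors {s2, s3}): φ is true.
  s3 (successors {s3}): φ is true.
  s4 (successors {s4, s6}): φ is false.
  s5 (successors {s1, s5, s6}): φ is true.
  s6 (successors {s1, s6}): φ is true.
  s7 (successors {s7}): φ is false.
For instance, at s6:
  At s6: s is true, Dia (Box s or s) is true, so s and Dia (Box s or s) is true.
    At s6: Dia (Box s or s) requires Box s or s at some successor in {s1, s6}.
      Box s or s holds at s1, so Dia (Box s or s) is true at s6.
Satisfying worlds: {s0, s1, s2, s3, s5, s6}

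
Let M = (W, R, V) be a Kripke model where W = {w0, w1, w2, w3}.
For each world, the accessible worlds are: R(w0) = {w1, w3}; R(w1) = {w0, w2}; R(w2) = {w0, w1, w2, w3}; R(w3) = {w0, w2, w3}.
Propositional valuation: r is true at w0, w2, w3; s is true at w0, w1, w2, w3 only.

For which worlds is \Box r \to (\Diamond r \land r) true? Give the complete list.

Recall that \Box ψ holds at a world iff ψ holds at every accessible world, and \Diamond ψ holds iff ψ holds at some accessible world.
Let φ = \Box r \to (\Diamond r \land r). Evaluate φ at each world:
  w0 (successors {w1, w3}): φ is true.
  w1 (successors {w0, w2}): φ is false.
  w2 (successors {w0, w1, w2, w3}): φ is true.
  w3 (successors {w0, w2, w3}): φ is true.
For instance, at w0:
  At w0: \Box r is false, \Diamond r \land r is true, so \Box r \to (\Diamond r \land r) is true.
    At w0: \Box r requires r at every successor {w1, w3}.
      r fails at w1, so \Box r is false at w0.
    At w0: \Diamond r is true, r is true, so \Diamond r \land r is true.
      At w0: \Diamond r requires r at some successor in {w1, w3}.
        r holds at w3, so \Diamond r is true at w0.
Satisfying worlds: {w0, w2, w3}

w0, w2, w3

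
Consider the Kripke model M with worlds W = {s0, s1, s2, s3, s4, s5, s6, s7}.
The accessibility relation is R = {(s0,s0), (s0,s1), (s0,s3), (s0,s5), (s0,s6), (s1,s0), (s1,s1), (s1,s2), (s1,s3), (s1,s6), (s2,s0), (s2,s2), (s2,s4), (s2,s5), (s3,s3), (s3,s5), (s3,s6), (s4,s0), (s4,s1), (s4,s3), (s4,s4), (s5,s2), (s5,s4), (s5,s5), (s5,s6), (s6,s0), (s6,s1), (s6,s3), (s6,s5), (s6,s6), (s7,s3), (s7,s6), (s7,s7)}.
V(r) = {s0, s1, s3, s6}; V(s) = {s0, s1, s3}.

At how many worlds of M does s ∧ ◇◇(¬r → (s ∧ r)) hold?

Let φ = s ∧ ◇◇(¬r → (s ∧ r)). Evaluate φ at each world:
  s0 (successors {s0, s1, s3, s5, s6}): φ is true.
  s1 (successors {s0, s1, s2, s3, s6}): φ is true.
  s2 (successors {s0, s2, s4, s5}): φ is false.
  s3 (successors {s3, s5, s6}): φ is true.
  s4 (successors {s0, s1, s3, s4}): φ is false.
  s5 (successors {s2, s4, s5, s6}): φ is false.
  s6 (successors {s0, s1, s3, s5, s6}): φ is false.
  s7 (successors {s3, s6, s7}): φ is false.
For instance, at s5:
  At s5: s is false, ◇◇(¬r → (s ∧ r)) is true, so s ∧ ◇◇(¬r → (s ∧ r)) is false.
    At s5: ◇◇(¬r → (s ∧ r)) requires ◇(¬r → (s ∧ r)) at some successor in {s2, s4, s5, s6}.
      ◇(¬r → (s ∧ r)) holds at s2, so ◇◇(¬r → (s ∧ r)) is true at s5.
Satisfying worlds: {s0, s1, s3}

3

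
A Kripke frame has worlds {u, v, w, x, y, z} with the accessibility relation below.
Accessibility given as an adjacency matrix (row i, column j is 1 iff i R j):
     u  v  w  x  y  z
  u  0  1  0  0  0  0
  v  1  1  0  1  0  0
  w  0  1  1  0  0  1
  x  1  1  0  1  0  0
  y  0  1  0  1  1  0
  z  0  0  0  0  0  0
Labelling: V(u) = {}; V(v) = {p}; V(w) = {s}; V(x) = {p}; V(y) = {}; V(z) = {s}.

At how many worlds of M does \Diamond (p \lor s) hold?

Recall that \Diamond ψ holds at a world iff ψ holds at some accessible world.
Let φ = \Diamond (p \lor s). Evaluate φ at each world:
  u (successors {v}): φ is true.
  v (successors {u, v, x}): φ is true.
  w (successors {v, w, z}): φ is true.
  x (successors {u, v, x}): φ is true.
  y (successors {v, x, y}): φ is true.
  z (successors ∅): φ is false.
For instance, at y:
  At y: \Diamond (p \lor s) requires p \lor s at some successor in {v, x, y}.
    p \lor s holds at v, so \Diamond (p \lor s) is true at y.
Satisfying worlds: {u, v, w, x, y}

5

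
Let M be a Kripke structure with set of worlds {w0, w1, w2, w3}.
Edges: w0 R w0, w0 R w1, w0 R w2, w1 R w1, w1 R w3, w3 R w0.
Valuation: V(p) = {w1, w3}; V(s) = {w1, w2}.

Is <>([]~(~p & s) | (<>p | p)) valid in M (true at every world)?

No

Recall that []ψ holds at a world iff ψ holds at every accessible world, and <>ψ holds iff ψ holds at some accessible world.
Let φ = <>([]~(~p & s) | (<>p | p)). Evaluate φ at each world:
  w0 (successors {w0, w1, w2}): φ is true.
  w1 (successors {w1, w3}): φ is true.
  w2 (successors ∅): φ is false.
  w3 (successors {w0}): φ is true.
Detail at w2 (counterexample):
  At w2: no accessible worlds, so <>([]~(~p & s) | (<>p | p)) is false.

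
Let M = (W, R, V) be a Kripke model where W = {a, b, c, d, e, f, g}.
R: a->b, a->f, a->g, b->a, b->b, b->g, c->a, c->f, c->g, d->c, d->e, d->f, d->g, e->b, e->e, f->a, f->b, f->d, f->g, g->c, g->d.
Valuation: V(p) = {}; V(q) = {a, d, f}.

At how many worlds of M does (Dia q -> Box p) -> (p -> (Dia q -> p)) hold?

7

Let φ = (Dia q -> Box p) -> (p -> (Dia q -> p)). Evaluate φ at each world:
  a (successors {b, f, g}): φ is true.
  b (successors {a, b, g}): φ is true.
  c (successors {a, f, g}): φ is true.
  d (successors {c, e, f, g}): φ is true.
  e (successors {b, e}): φ is true.
  f (successors {a, b, d, g}): φ is true.
  g (successors {c, d}): φ is true.
For instance, at d:
  At d: Dia q -> Box p is false, p -> (Dia q -> p) is true, so (Dia q -> Box p) -> (p -> (Dia q -> p)) is true.
    At d: Dia q is true, Box p is false, so Dia q -> Box p is false.
      At d: Dia q requires q at some successor in {c, e, f, g}.
        q holds at f, so Dia q is true at d.
      At d: Box p requires p at every successor {c, e, f, g}.
        p fails at c, so Box p is false at d.
    At d: p is false, Dia q -> p is false, so p -> (Dia q -> p) is true.
      At d: Dia q is true, p is false, so Dia q -> p is false.
Satisfying worlds: {a, b, c, d, e, f, g}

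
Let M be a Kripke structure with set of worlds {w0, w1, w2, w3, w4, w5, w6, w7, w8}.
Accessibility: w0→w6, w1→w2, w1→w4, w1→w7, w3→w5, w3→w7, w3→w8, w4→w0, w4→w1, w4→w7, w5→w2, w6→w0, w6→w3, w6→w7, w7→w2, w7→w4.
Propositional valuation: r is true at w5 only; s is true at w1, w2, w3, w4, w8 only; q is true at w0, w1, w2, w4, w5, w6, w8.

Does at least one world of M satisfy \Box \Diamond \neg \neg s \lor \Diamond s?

Yes

Recall that \Box ψ holds at a world iff ψ holds at every accessible world, and \Diamond ψ holds iff ψ holds at some accessible world.
Let φ = \Box \Diamond \neg \neg s \lor \Diamond s. Evaluate φ at each world:
  w0 (successors {w6}): φ is true.
  w1 (successors {w2, w4, w7}): φ is true.
  w2 (successors ∅): φ is true.
  w3 (successors {w5, w7, w8}): φ is true.
  w4 (successors {w0, w1, w7}): φ is true.
  w5 (successors {w2}): φ is true.
  w6 (successors {w0, w3, w7}): φ is true.
  w7 (successors {w2, w4}): φ is true.
  w8 (successors ∅): φ is true.
Detail at w0 (witness):
  At w0: \Box \Diamond \neg \neg s is true, \Diamond s is false, so \Box \Diamond \neg \neg s \lor \Diamond s is true.
    At w0: \Box \Diamond \neg \neg s requires \Diamond \neg \neg s at every successor {w6}.
      At w6: \Diamond \neg \neg s is true.
    So \Box \Diamond \neg \neg s is true at w0.
    At w0: \Diamond s requires s at some successor in {w6}.
      At w6: s is false.
    So \Diamond s is false at w0.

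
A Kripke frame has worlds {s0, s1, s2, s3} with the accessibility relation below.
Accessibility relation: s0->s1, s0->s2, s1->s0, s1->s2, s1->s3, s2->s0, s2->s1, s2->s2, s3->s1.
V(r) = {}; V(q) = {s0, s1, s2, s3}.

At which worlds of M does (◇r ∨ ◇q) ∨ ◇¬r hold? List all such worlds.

s0, s1, s2, s3

Recall that ◇ψ holds at a world iff ψ holds at some accessible world.
Let φ = (◇r ∨ ◇q) ∨ ◇¬r. Evaluate φ at each world:
  s0 (successors {s1, s2}): φ is true.
  s1 (successors {s0, s2, s3}): φ is true.
  s2 (successors {s0, s1, s2}): φ is true.
  s3 (successors {s1}): φ is true.
For instance, at s2:
  At s2: ◇r ∨ ◇q is true, ◇¬r is true, so (◇r ∨ ◇q) ∨ ◇¬r is true.
    At s2: ◇r is false, ◇q is true, so ◇r ∨ ◇q is true.
      At s2: ◇r requires r at some successor in {s0, s1, s2}.
        At s0: r is false.
        At s1: r is false.
        At s2: r is false.
      So ◇r is false at s2.
      At s2: ◇q requires q at some successor in {s0, s1, s2}.
        q holds at s0, so ◇q is true at s2.
    At s2: ◇¬r requires ¬r at some successor in {s0, s1, s2}.
      ¬r holds at s0, so ◇¬r is true at s2.
Satisfying worlds: {s0, s1, s2, s3}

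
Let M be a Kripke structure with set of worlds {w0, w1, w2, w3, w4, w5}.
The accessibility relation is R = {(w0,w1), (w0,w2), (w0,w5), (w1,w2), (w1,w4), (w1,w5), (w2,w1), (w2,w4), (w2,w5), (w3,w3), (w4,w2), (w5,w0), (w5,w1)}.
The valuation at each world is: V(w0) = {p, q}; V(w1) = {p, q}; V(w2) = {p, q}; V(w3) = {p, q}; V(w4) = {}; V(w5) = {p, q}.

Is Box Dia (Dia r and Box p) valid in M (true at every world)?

Recall that Box ψ holds at a world iff ψ holds at every accessible world, and Dia ψ holds iff ψ holds at some accessible world.
Let φ = Box Dia (Dia r and Box p). Evaluate φ at each world:
  w0 (successors {w1, w2, w5}): φ is false.
  w1 (successors {w2, w4, w5}): φ is false.
  w2 (successors {w1, w4, w5}): φ is false.
  w3 (successors {w3}): φ is false.
  w4 (successors {w2}): φ is false.
  w5 (successors {w0, w1}): φ is false.
Detail at w0 (counterexample):
  At w0: Box Dia (Dia r and Box p) requires Dia (Dia r and Box p) at every successor {w1, w2, w5}.
    Dia (Dia r and Box p) fails at w1, so Box Dia (Dia r and Box p) is false at w0.
      At w1: Dia (Dia r and Box p) requires Dia r and Box p at some successor in {w2, w4, w5}.
        At w2: Dia r and Box p is false.
        At w4: Dia r and Box p is false.
        At w5: Dia r and Box p is false.
      So Dia (Dia r and Box p) is false at w1.

No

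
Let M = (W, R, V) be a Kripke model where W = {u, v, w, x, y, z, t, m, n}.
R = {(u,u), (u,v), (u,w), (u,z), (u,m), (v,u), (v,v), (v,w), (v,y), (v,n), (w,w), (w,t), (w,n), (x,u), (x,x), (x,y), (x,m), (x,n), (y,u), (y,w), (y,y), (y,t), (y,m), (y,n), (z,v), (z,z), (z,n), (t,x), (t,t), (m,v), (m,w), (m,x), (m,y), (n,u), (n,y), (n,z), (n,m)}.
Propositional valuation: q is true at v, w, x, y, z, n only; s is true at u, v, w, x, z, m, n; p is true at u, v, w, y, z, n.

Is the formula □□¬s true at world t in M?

No

At t: □□¬s requires □¬s at every successor {x, t}.
  □¬s fails at x, so □□¬s is false at t.
    At x: □¬s requires ¬s at every successor {u, x, y, m, n}.
      ¬s fails at u, so □¬s is false at x.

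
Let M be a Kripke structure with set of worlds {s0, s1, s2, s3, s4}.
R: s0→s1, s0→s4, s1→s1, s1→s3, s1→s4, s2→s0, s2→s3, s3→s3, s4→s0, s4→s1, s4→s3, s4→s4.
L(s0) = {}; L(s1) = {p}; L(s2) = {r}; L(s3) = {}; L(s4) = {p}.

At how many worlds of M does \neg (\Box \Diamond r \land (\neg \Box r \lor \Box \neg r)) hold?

5

Let φ = \neg (\Box \Diamond r \land (\neg \Box r \lor \Box \neg r)). Evaluate φ at each world:
  s0 (successors {s1, s4}): φ is true.
  s1 (successors {s1, s3, s4}): φ is true.
  s2 (successors {s0, s3}): φ is true.
  s3 (successors {s3}): φ is true.
  s4 (successors {s0, s1, s3, s4}): φ is true.
For instance, at s2:
  At s2: \Box \Diamond r \land (\neg \Box r \lor \Box \neg r) is false, so \neg (\Box \Diamond r \land (\neg \Box r \lor \Box \neg r)) is true.
    At s2: \Box \Diamond r is false, \neg \Box r \lor \Box \neg r is true, so \Box \Diamond r \land (\neg \Box r \lor \Box \neg r) is false.
      At s2: \Box \Diamond r requires \Diamond r at every successor {s0, s3}.
        \Diamond r fails at s0, so \Box \Diamond r is false at s2.
      At s2: \neg \Box r is true, \Box \neg r is true, so \neg \Box r \lor \Box \neg r is true.
Satisfying worlds: {s0, s1, s2, s3, s4}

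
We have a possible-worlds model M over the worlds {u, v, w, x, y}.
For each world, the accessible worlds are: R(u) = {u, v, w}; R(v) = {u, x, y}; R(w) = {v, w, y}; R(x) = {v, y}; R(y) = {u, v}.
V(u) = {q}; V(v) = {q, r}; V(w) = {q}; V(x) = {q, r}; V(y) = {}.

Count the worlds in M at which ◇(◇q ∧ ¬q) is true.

3

Recall that ◇ψ holds at a world iff ψ holds at some accessible world.
Let φ = ◇(◇q ∧ ¬q). Evaluate φ at each world:
  u (successors {u, v, w}): φ is false.
  v (successors {u, x, y}): φ is true.
  w (successors {v, w, y}): φ is true.
  x (successors {v, y}): φ is true.
  y (successors {u, v}): φ is false.
For instance, at w:
  At w: ◇(◇q ∧ ¬q) requires ◇q ∧ ¬q at some successor in {v, w, y}.
    ◇q ∧ ¬q holds at y, so ◇(◇q ∧ ¬q) is true at w.
      At y: ◇q is true, ¬q is true, so ◇q ∧ ¬q is true.
Satisfying worlds: {v, w, x}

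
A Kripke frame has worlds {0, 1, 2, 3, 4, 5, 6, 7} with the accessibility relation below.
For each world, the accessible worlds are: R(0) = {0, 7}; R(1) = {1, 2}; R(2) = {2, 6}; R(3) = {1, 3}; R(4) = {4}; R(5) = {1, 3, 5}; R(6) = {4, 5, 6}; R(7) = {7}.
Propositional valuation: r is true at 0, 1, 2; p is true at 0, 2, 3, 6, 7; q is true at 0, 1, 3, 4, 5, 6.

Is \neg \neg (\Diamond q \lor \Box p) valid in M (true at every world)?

Yes

Let φ = \neg \neg (\Diamond q \lor \Box p). Evaluate φ at each world:
  0 (successors {0, 7}): φ is true.
  1 (successors {1, 2}): φ is true.
  2 (successors {2, 6}): φ is true.
  3 (successors {1, 3}): φ is true.
  4 (successors {4}): φ is true.
  5 (successors {1, 3, 5}): φ is true.
  6 (successors {4, 5, 6}): φ is true.
  7 (successors {7}): φ is true.
For instance, at 4:
  At 4: \neg (\Diamond q \lor \Box p) is false, so \neg \neg (\Diamond q \lor \Box p) is true.
    At 4: \Diamond q \lor \Box p is true, so \neg (\Diamond q \lor \Box p) is false.
      At 4: \Diamond q is true, \Box p is false, so \Diamond q \lor \Box p is true.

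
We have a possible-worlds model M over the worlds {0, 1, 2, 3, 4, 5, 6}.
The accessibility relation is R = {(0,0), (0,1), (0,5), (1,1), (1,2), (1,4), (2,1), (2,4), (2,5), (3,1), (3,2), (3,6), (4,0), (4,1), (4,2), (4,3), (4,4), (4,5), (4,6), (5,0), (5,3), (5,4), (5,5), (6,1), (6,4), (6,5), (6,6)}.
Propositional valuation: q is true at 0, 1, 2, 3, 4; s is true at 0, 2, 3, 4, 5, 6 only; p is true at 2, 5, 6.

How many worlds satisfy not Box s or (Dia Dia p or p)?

7

Let φ = not Box s or (Dia Dia p or p). Evaluate φ at each world:
  0 (successors {0, 1, 5}): φ is true.
  1 (successors {1, 2, 4}): φ is true.
  2 (successors {1, 4, 5}): φ is true.
  3 (successors {1, 2, 6}): φ is true.
  4 (successors {0, 1, 2, 3, 4, 5, 6}): φ is true.
  5 (successors {0, 3, 4, 5}): φ is true.
  6 (successors {1, 4, 5, 6}): φ is true.
For instance, at 5:
  At 5: not Box s is false, Dia Dia p or p is true, so not Box s or (Dia Dia p or p) is true.
    At 5: Box s is true, so not Box s is false.
      At 5: Box s requires s at every successor {0, 3, 4, 5}.
        At 0: s is true.
        At 3: s is true.
        At 4: s is true.
        At 5: s is true.
      So Box s is true at 5.
    At 5: Dia Dia p is true, p is true, so Dia Dia p or p is true.
      At 5: Dia Dia p requires Dia p at some successor in {0, 3, 4, 5}.
        Dia p holds at 0, so Dia Dia p is true at 5.
Satisfying worlds: {0, 1, 2, 3, 4, 5, 6}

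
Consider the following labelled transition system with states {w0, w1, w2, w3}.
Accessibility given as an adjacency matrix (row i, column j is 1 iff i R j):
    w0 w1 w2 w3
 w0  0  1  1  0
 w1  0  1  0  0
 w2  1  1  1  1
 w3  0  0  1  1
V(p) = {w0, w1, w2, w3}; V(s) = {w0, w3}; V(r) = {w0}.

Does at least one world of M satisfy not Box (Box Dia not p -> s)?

No

Let φ = not Box (Box Dia not p -> s). Evaluate φ at each world:
  w0 (successors {w1, w2}): φ is false.
  w1 (successors {w1}): φ is false.
  w2 (successors {w0, w1, w2, w3}): φ is false.
  w3 (successors {w2, w3}): φ is false.
For instance, at w2:
  At w2: Box (Box Dia not p -> s) is true, so not Box (Box Dia not p -> s) is false.
    At w2: Box (Box Dia not p -> s) requires Box Dia not p -> s at every successor {w0, w1, w2, w3}.
      At w0: Box Dia not p -> s is true.
      At w1: Box Dia not p -> s is true.
      At w2: Box Dia not p -> s is true.
      At w3: Box Dia not p -> s is true.
    So Box (Box Dia not p -> s) is true at w2.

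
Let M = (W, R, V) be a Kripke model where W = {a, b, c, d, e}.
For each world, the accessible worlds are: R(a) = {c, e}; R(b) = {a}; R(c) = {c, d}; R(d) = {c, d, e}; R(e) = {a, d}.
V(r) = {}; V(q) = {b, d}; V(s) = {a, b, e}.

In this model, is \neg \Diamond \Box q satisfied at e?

Recall that \Box ψ holds at a world iff ψ holds at every accessible world, and \Diamond ψ holds iff ψ holds at some accessible world.
At e: \Diamond \Box q is false, so \neg \Diamond \Box q is true.
  At e: \Diamond \Box q requires \Box q at some successor in {a, d}.
    At a: \Box q is false.
    At d: \Box q is false.
  So \Diamond \Box q is false at e.

Yes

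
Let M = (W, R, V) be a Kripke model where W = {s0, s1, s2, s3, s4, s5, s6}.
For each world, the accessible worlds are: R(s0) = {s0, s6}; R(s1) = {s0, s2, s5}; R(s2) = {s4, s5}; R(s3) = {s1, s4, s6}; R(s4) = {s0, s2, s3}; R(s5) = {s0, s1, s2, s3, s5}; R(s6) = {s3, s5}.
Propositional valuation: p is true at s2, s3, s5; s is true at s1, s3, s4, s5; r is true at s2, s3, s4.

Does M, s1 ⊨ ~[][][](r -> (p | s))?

No

At s1: [][][](r -> (p | s)) is true, so ~[][][](r -> (p | s)) is false.
  At s1: [][][](r -> (p | s)) requires [][](r -> (p | s)) at every successor {s0, s2, s5}.
      At s0: [][](r -> (p | s)) requires [](r -> (p | s)) at every successor {s0, s6}.
        At s0: [](r -> (p | s)) is true.
        At s6: [](r -> (p | s)) is true.
      So [][](r -> (p | s)) is true at s0.
      At s2: [][](r -> (p | s)) requires [](r -> (p | s)) at every successor {s4, s5}.
        At s4: [](r -> (p | s)) is true.
        At s5: [](r -> (p | s)) is true.
      So [][](r -> (p | s)) is true at s2.
      At s5: [][](r -> (p | s)) requires [](r -> (p | s)) at every successor {s0, s1, s2, s3, s5}.
        At s0: [](r -> (p | s)) is true.
        At s1: [](r -> (p | s)) is true.
        At s2: [](r -> (p | s)) is true.
        At s3: [](r -> (p | s)) is true.
        At s5: [](r -> (p | s)) is true.
      So [][](r -> (p | s)) is true at s5.
  So [][][](r -> (p | s)) is true at s1.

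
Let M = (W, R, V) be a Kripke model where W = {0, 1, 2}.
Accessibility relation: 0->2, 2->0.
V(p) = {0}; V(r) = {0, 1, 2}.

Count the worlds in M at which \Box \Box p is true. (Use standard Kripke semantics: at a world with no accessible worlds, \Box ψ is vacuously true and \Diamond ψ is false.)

Let φ = \Box \Box p. Evaluate φ at each world:
  0 (successors {2}): φ is true.
  1 (successors ∅): φ is true.
  2 (successors {0}): φ is false.
For instance, at 0:
  At 0: \Box \Box p requires \Box p at every successor {2}.
      At 2: \Box p requires p at every successor {0}.
        At 0: p is true.
      So \Box p is true at 2.
  So \Box \Box p is true at 0.
Satisfying worlds: {0, 1}

2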